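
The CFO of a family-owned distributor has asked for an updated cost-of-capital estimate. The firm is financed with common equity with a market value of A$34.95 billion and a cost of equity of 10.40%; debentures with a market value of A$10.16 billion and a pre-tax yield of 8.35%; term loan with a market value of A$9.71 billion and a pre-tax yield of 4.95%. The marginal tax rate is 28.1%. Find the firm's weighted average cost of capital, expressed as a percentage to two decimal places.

8.37%

Total capital V = 34.95 + 10.16 + 9.71 = 54.82.
Equity: weight = 34.95/54.82 = 0.6375; cost = 10.4%.
Debentures: weight = 10.16/54.82 = 0.1853; after-tax cost = 8.35% × (1 − 28.1%) = 6.0036%.
Term loan: weight = 9.71/54.82 = 0.1771; after-tax cost = 4.95% × (1 − 28.1%) = 3.5591%.
WACC = 0.6375 × 10.4000% + 0.1853 × 6.0036% + 0.1771 × 3.5591% = 8.3735%.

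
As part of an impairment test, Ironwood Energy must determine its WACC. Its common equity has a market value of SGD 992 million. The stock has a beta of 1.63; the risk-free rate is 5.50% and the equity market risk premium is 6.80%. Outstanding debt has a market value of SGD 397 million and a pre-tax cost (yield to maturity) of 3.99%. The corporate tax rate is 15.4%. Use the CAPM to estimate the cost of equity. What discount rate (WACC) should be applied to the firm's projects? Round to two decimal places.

12.81%

Cost of equity via CAPM: Re = 5.5% + 1.63 × 6.8% = 16.5840%.
Total capital V = 992 + 397 = 1389.
Equity: weight = 992/1389 = 0.7142; cost = 16.584%.
Debt: weight = 397/1389 = 0.2858; after-tax cost = 3.99% × (1 − 15.4%) = 3.3755%.
WACC = 0.7142 × 16.5840% + 0.2858 × 3.3755% = 12.8088%.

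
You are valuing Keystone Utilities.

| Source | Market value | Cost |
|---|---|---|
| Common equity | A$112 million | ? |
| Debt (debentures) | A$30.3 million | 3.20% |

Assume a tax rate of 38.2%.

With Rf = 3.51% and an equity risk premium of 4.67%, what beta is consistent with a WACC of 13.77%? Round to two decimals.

Total capital V = 112 + 30.3 = 142.3.
Equity weight = 112/142.3 = 0.7871.
Debentures weight = 30.3/142.3 = 0.2129.
Debt contribution = 0.2129 × 3.2% × (1 − 38.2%) = 0.4211%.
Required equity contribution = 13.77% − 0.4211% = 13.3489%  ⇒  Re = 16.9603%.
CAPM: 16.9603% = 3.51% + β × 4.67%  ⇒  β = 2.8801.

2.88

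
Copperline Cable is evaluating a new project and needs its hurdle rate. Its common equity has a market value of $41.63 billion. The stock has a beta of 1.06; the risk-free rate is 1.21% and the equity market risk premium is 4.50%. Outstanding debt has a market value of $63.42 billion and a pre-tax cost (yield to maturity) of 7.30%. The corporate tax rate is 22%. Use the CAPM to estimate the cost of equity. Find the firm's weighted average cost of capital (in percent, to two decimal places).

5.81%

Cost of equity via CAPM: Re = 1.21% + 1.06 × 4.5% = 5.9800%.
Total capital V = 41.63 + 63.42 = 105.05.
Equity: weight = 41.63/105.05 = 0.3963; cost = 5.98%.
Debt: weight = 63.42/105.05 = 0.6037; after-tax cost = 7.3% × (1 − 22%) = 5.6940%.
WACC = 0.3963 × 5.9800% + 0.6037 × 5.6940% = 5.8073%.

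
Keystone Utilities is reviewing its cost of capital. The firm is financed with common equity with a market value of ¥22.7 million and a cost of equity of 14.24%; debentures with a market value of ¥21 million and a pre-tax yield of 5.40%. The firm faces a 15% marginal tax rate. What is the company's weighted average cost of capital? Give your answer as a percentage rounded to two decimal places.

9.60%

Total capital V = 22.7 + 21 = 43.7.
Equity: weight = 22.7/43.7 = 0.5195; cost = 14.24%.
Debentures: weight = 21/43.7 = 0.4805; after-tax cost = 5.4% × (1 − 15%) = 4.5900%.
WACC = 0.5195 × 14.2400% + 0.4805 × 4.5900% = 9.6027%.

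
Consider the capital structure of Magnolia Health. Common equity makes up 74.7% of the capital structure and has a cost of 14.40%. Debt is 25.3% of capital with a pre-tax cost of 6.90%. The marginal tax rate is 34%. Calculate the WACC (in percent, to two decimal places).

11.91%

After-tax cost of debt = 6.9% × (1 − 34%) = 4.5540%.
WACC = 0.747 × 14.4000% + 0.253 × 4.5540% = 11.9090%.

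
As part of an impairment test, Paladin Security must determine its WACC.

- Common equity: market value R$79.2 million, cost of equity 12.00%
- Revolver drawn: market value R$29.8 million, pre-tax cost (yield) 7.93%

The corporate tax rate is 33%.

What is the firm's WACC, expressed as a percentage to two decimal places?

Total capital V = 79.2 + 29.8 = 109.
Equity: weight = 79.2/109 = 0.7266; cost = 12%.
Revolver drawn: weight = 29.8/109 = 0.2734; after-tax cost = 7.93% × (1 − 33%) = 5.3131%.
WACC = 0.7266 × 12.0000% + 0.2734 × 5.3131% = 10.1718%.

10.17%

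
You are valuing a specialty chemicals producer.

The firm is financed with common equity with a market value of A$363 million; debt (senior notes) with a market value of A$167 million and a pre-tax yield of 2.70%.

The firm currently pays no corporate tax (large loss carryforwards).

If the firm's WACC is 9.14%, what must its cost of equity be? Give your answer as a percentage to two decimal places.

Total capital V = 363 + 167 = 530.
Equity weight = 363/530 = 0.6849.
Senior notes weight = 167/530 = 0.3151.
Debt contribution = 0.3151 × 2.7% × (1 − 0%) = 0.8508%.
Required equity contribution = 9.14% − 0.8508% = 8.2892%.
Re = 8.2892% / 0.6849 = 12.1028%.

12.10%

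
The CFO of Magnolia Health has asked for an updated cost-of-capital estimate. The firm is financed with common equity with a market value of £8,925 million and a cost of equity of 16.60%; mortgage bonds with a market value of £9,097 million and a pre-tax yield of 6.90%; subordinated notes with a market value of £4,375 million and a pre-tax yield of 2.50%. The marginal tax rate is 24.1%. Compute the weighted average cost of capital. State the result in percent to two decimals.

Total capital V = 8925 + 9097 + 4375 = 22397.
Equity: weight = 8925/22397 = 0.3985; cost = 16.6%.
Mortgage bonds: weight = 9097/22397 = 0.4062; after-tax cost = 6.9% × (1 − 24.1%) = 5.2371%.
Subordinated notes: weight = 4375/22397 = 0.1953; after-tax cost = 2.5% × (1 − 24.1%) = 1.8975%.
WACC = 0.3985 × 16.6000% + 0.4062 × 5.2371% + 0.1953 × 1.8975% = 9.1128%.

9.11%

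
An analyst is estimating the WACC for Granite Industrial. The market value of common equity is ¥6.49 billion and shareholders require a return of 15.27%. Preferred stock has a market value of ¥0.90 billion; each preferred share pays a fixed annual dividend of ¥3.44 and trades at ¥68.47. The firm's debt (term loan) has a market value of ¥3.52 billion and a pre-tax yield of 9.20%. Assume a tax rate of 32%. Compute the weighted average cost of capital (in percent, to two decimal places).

Cost of preferred: Rp = 3.44 / 68.47 = 5.0241%.
Total capital V = 6.49 + 0.9 + 3.52 = 10.91.
Equity: weight = 6.49/10.91 = 0.5949; cost = 15.27%.
Preferred: weight = 0.9/10.91 = 0.0825; cost = 5.0241%.
Term loan: weight = 3.52/10.91 = 0.3226; after-tax cost = 9.2% × (1 − 32%) = 6.2560%.
WACC = 0.5949 × 15.2700% + 0.0825 × 5.0241% + 0.3226 × 6.2560% = 11.5165%.

11.52%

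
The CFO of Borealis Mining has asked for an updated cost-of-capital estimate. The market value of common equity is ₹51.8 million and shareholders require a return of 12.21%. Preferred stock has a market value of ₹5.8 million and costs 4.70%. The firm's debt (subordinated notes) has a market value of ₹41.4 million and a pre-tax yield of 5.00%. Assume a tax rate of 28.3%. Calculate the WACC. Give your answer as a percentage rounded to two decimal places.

Total capital V = 51.8 + 5.8 + 41.4 = 99.
Equity: weight = 51.8/99 = 0.5232; cost = 12.21%.
Preferred: weight = 5.8/99 = 0.0586; cost = 4.7%.
Subordinated notes: weight = 41.4/99 = 0.4182; after-tax cost = 5% × (1 − 28.3%) = 3.5850%.
WACC = 0.5232 × 12.2100% + 0.0586 × 4.7000% + 0.4182 × 3.5850% = 8.1632%.

8.16%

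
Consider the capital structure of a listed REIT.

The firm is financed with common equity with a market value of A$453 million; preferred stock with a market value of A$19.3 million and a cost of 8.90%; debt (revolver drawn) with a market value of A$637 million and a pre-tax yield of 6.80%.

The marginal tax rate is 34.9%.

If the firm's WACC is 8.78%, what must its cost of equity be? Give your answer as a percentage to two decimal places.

14.90%

Total capital V = 453 + 19.3 + 637 = 1109.3.
Equity weight = 453/1109.3 = 0.4084.
Preferred weight = 19.3/1109.3 = 0.0174.
Revolver drawn weight = 637/1109.3 = 0.5742.
Debt contribution = 0.5742 × 6.8% × (1 − 34.9%) = 2.5420%.
Preferred contribution = 0.0174 × 8.9% = 0.1548%.
Required equity contribution = 8.78% − 2.6969% = 6.0831%.
Re = 6.0831% / 0.4084 = 14.8963%.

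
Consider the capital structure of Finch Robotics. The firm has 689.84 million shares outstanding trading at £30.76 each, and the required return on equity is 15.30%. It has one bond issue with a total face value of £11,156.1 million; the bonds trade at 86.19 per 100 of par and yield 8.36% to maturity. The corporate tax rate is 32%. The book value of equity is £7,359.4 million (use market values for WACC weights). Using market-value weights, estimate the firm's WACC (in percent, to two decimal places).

Market value of equity E = 30.76 × 689.84m = 21219.4784m. Market value of debt D = 11156.1m × 86.19/100 = 9615.44259m.
Total capital V = 21219.4784 + 9615.44259 = 30834.92099.
Equity: weight = 21219.4784/30834.92099 = 0.6882; cost = 15.3%.
Bonds outstanding: weight = 9615.44259/30834.92099 = 0.3118; after-tax cost = 8.36% × (1 − 32%) = 5.6848%.
WACC = 0.6882 × 15.3000% + 0.3118 × 5.6848% = 12.3016%.

12.30%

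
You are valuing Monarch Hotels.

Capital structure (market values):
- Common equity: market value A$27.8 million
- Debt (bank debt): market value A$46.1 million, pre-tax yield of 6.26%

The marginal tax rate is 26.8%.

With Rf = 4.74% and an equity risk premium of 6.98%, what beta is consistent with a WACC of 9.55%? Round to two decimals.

Total capital V = 27.8 + 46.1 = 73.9.
Equity weight = 27.8/73.9 = 0.3762.
Bank debt weight = 46.1/73.9 = 0.6238.
Debt contribution = 0.6238 × 6.26% × (1 − 26.8%) = 2.8585%.
Required equity contribution = 9.55% − 2.8585% = 6.6915%  ⇒  Re = 17.7878%.
CAPM: 17.7878% = 4.74% + β × 6.98%  ⇒  β = 1.8693.

1.87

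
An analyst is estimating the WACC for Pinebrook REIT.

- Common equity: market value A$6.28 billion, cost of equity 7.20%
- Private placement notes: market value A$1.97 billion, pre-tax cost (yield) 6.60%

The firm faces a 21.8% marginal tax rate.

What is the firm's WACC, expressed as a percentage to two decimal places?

Total capital V = 6.28 + 1.97 = 8.25.
Equity: weight = 6.28/8.25 = 0.7612; cost = 7.2%.
Private placement notes: weight = 1.97/8.25 = 0.2388; after-tax cost = 6.6% × (1 − 21.8%) = 5.1612%.
WACC = 0.7612 × 7.2000% + 0.2388 × 5.1612% = 6.7132%.

6.71%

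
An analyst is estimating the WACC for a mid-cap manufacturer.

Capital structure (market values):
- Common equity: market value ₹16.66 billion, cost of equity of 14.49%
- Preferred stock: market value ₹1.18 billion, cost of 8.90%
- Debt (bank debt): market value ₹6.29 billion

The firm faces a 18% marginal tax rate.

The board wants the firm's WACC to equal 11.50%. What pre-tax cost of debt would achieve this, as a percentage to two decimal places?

4.96%

Total capital V = 16.66 + 1.18 + 6.29 = 24.13.
Equity weight = 16.66/24.13 = 0.6904.
Preferred weight = 1.18/24.13 = 0.0489.
Bank debt weight = 6.29/24.13 = 0.2607.
Equity contribution = 0.6904 × 14.49% = 10.0043%.
Preferred contribution = 0.0489 × 8.9% = 0.4352%.
Remaining for debt = 11.5% − 10.4395% = 1.0605%.
Rd × (1 − 18%) × 0.2607 = 1.0605%  ⇒  Rd = 4.9613%.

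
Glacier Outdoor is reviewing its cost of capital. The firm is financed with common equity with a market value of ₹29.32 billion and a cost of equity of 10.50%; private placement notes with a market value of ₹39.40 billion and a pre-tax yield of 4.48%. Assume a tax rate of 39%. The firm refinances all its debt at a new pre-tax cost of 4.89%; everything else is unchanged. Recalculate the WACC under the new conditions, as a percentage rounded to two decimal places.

6.19%

After the change:
Total capital V = 29.32 + 39.4 = 68.72.
Equity: weight = 29.32/68.72 = 0.4267; cost = 10.5%.
Private placement notes: weight = 39.4/68.72 = 0.5733; after-tax cost = 4.89% × (1 − 39%) = 2.9829%.
WACC = 0.4267 × 10.5000% + 0.5733 × 2.9829% = 6.1901%.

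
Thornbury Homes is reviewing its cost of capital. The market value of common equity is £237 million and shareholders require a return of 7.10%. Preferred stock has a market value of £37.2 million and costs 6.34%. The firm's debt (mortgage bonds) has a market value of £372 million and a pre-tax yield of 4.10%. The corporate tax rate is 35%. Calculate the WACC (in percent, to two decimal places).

4.50%

Total capital V = 237 + 37.2 + 372 = 646.2.
Equity: weight = 237/646.2 = 0.3668; cost = 7.1%.
Preferred: weight = 37.2/646.2 = 0.0576; cost = 6.34%.
Mortgage bonds: weight = 372/646.2 = 0.5757; after-tax cost = 4.1% × (1 − 35%) = 2.6650%.
WACC = 0.3668 × 7.1000% + 0.0576 × 6.3400% + 0.5757 × 2.6650% = 4.5031%.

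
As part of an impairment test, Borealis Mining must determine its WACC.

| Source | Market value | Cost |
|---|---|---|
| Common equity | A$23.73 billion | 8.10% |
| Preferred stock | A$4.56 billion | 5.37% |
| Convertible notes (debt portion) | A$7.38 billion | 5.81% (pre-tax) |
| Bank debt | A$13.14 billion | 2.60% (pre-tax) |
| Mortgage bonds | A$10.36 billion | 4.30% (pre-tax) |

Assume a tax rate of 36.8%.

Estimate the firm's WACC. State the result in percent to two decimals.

4.96%

Total capital V = 23.73 + 4.56 + 7.38 + 13.14 + 10.36 = 59.17.
Equity: weight = 23.73/59.17 = 0.4010; cost = 8.1%.
Preferred: weight = 4.56/59.17 = 0.0771; cost = 5.37%.
Convertible notes (debt portion): weight = 7.38/59.17 = 0.1247; after-tax cost = 5.81% × (1 − 36.8%) = 3.6719%.
Bank debt: weight = 13.14/59.17 = 0.2221; after-tax cost = 2.6% × (1 − 36.8%) = 1.6432%.
Mortgage bonds: weight = 10.36/59.17 = 0.1751; after-tax cost = 4.3% × (1 − 36.8%) = 2.7176%.
WACC = 0.4010 × 8.1000% + 0.0771 × 5.3700% + 0.1247 × 3.6719% + 0.2221 × 1.6432% + 0.1751 × 2.7176% = 4.9610%.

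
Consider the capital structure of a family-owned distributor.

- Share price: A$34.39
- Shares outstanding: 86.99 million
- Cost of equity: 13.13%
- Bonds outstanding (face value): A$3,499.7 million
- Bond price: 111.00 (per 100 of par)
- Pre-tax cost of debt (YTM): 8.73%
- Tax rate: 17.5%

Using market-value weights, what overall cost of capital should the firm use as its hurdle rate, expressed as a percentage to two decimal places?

9.78%

Market value of equity E = 34.39 × 86.99m = 2991.5861m. Market value of debt D = 3499.7m × 111.0/100 = 3884.667m.
Total capital V = 2991.5861 + 3884.667 = 6876.2531.
Equity: weight = 2991.5861/6876.2531 = 0.4351; cost = 13.13%.
Bonds outstanding: weight = 3884.667/6876.2531 = 0.5649; after-tax cost = 8.73% × (1 − 17.5%) = 7.2023%.
WACC = 0.4351 × 13.1300% + 0.5649 × 7.2023% = 9.7812%.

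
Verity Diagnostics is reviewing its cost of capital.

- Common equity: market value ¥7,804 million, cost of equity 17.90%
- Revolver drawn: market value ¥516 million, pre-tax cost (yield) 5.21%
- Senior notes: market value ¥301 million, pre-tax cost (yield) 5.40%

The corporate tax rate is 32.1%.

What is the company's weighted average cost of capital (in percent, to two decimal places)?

16.54%

Total capital V = 7804 + 516 + 301 = 8621.
Equity: weight = 7804/8621 = 0.9052; cost = 17.9%.
Revolver drawn: weight = 516/8621 = 0.0599; after-tax cost = 5.21% × (1 − 32.1%) = 3.5376%.
Senior notes: weight = 301/8621 = 0.0349; after-tax cost = 5.4% × (1 − 32.1%) = 3.6666%.
WACC = 0.9052 × 17.9000% + 0.0599 × 3.5376% + 0.0349 × 3.6666% = 16.5434%.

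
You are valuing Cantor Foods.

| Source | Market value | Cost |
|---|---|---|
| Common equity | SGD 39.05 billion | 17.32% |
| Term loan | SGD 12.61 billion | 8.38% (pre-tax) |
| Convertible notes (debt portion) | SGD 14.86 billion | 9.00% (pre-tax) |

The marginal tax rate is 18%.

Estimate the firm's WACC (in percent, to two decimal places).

Total capital V = 39.05 + 12.61 + 14.86 = 66.52.
Equity: weight = 39.05/66.52 = 0.5870; cost = 17.32%.
Term loan: weight = 12.61/66.52 = 0.1896; after-tax cost = 8.38% × (1 − 18%) = 6.8716%.
Convertible notes (debt portion): weight = 14.86/66.52 = 0.2234; after-tax cost = 9% × (1 − 18%) = 7.3800%.
WACC = 0.5870 × 17.3200% + 0.1896 × 6.8716% + 0.2234 × 7.3800% = 13.1188%.

13.12%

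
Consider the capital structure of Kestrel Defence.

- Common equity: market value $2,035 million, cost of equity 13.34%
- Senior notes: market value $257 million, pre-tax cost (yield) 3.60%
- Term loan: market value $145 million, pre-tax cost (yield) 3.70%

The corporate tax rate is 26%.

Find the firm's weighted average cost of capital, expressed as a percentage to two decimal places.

Total capital V = 2035 + 257 + 145 = 2437.
Equity: weight = 2035/2437 = 0.8350; cost = 13.34%.
Senior notes: weight = 257/2437 = 0.1055; after-tax cost = 3.6% × (1 − 26%) = 2.6640%.
Term loan: weight = 145/2437 = 0.0595; after-tax cost = 3.7% × (1 − 26%) = 2.7380%.
WACC = 0.8350 × 13.3400% + 0.1055 × 2.6640% + 0.0595 × 2.7380% = 11.5833%.

11.58%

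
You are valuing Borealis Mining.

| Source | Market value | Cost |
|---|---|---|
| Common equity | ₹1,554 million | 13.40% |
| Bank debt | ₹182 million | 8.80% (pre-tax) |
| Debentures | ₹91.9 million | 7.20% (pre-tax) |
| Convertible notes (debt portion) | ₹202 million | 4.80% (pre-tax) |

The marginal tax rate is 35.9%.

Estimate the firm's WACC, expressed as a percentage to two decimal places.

Total capital V = 1554 + 182 + 91.9 + 202 = 2029.9.
Equity: weight = 1554/2029.9 = 0.7656; cost = 13.4%.
Bank debt: weight = 182/2029.9 = 0.0897; after-tax cost = 8.8% × (1 − 35.9%) = 5.6408%.
Debentures: weight = 91.9/2029.9 = 0.0453; after-tax cost = 7.2% × (1 − 35.9%) = 4.6152%.
Convertible notes (debt portion): weight = 202/2029.9 = 0.0995; after-tax cost = 4.8% × (1 − 35.9%) = 3.0768%.
WACC = 0.7656 × 13.4000% + 0.0897 × 5.6408% + 0.0453 × 4.6152% + 0.0995 × 3.0768% = 11.2793%.

11.28%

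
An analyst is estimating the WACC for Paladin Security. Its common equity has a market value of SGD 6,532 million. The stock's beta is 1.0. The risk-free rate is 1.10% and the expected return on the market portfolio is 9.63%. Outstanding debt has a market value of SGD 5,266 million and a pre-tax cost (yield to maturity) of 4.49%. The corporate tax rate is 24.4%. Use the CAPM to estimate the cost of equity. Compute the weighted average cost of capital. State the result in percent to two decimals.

6.85%

Market risk premium = 9.63% − 1.1% = 8.53%.
Cost of equity via CAPM: Re = 1.1% + 1.0 × 8.53% = 9.6300%.
Total capital V = 6532 + 5266 = 11798.
Equity: weight = 6532/11798 = 0.5537; cost = 9.63%.
Debt: weight = 5266/11798 = 0.4463; after-tax cost = 4.49% × (1 − 24.4%) = 3.3944%.
WACC = 0.5537 × 9.6300% + 0.4463 × 3.3944% = 6.8468%.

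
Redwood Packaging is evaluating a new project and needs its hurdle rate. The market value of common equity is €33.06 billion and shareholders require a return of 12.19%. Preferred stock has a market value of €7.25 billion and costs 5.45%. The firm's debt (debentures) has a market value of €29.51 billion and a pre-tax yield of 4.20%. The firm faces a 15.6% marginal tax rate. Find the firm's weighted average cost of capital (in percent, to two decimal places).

7.84%

Total capital V = 33.06 + 7.25 + 29.51 = 69.82.
Equity: weight = 33.06/69.82 = 0.4735; cost = 12.19%.
Preferred: weight = 7.25/69.82 = 0.1038; cost = 5.45%.
Debentures: weight = 29.51/69.82 = 0.4227; after-tax cost = 4.2% × (1 − 15.6%) = 3.5448%.
WACC = 0.4735 × 12.1900% + 0.1038 × 5.4500% + 0.4227 × 3.5448% = 7.8362%.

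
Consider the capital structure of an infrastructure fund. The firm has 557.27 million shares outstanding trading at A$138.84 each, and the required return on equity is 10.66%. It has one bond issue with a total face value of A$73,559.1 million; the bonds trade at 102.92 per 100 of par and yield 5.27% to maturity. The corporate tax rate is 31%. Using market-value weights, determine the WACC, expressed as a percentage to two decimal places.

7.19%

Market value of equity E = 138.84 × 557.27m = 77371.3668m. Market value of debt D = 73559.1m × 102.92/100 = 75707.02572m.
Total capital V = 77371.3668 + 75707.02572 = 153078.39252.
Equity: weight = 77371.3668/153078.39252 = 0.5054; cost = 10.66%.
Bonds outstanding: weight = 75707.02572/153078.39252 = 0.4946; after-tax cost = 5.27% × (1 − 31%) = 3.6363%.
WACC = 0.5054 × 10.6600% + 0.4946 × 3.6363% = 7.1863%.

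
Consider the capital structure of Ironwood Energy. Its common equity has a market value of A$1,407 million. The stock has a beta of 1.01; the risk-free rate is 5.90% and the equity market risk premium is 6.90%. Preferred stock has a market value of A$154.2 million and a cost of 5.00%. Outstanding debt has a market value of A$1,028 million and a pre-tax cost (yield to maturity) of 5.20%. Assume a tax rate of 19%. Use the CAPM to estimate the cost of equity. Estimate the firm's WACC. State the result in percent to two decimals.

8.96%

Cost of equity via CAPM: Re = 5.9% + 1.01 × 6.9% = 12.8690%.
Total capital V = 1407 + 154.2 + 1028 = 2589.2.
Equity: weight = 1407/2589.2 = 0.5434; cost = 12.869%.
Preferred: weight = 154.2/2589.2 = 0.0596; cost = 5%.
Debt: weight = 1028/2589.2 = 0.3970; after-tax cost = 5.2% × (1 − 19%) = 4.2120%.
WACC = 0.5434 × 12.8690% + 0.0596 × 5.0000% + 0.3970 × 4.2120% = 8.9632%.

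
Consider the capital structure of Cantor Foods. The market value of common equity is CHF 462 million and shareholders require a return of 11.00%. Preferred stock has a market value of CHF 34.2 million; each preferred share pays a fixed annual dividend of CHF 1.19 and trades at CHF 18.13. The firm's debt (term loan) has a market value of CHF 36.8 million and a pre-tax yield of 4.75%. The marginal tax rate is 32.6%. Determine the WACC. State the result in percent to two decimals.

Cost of preferred: Rp = 1.19 / 18.13 = 6.5637%.
Total capital V = 462 + 34.2 + 36.8 = 533.
Equity: weight = 462/533 = 0.8668; cost = 11%.
Preferred: weight = 34.2/533 = 0.0642; cost = 6.5637%.
Term loan: weight = 36.8/533 = 0.0690; after-tax cost = 4.75% × (1 − 32.6%) = 3.2015%.
WACC = 0.8668 × 11.0000% + 0.0642 × 6.5637% + 0.0690 × 3.2015% = 10.1769%.

10.18%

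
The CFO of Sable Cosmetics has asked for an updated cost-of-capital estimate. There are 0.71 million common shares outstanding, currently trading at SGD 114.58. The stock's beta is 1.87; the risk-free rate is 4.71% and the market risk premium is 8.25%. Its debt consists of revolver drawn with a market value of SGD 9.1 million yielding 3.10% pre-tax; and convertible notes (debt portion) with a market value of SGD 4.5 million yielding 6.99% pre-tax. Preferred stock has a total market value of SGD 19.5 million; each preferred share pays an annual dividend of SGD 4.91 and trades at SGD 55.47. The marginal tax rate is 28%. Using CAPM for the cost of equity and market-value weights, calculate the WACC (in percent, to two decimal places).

Cost of equity via CAPM: Re = 4.71% + 1.87 × 8.25% = 20.1375%.
Cost of preferred: Rp = 4.91 / 55.47 = 8.8516%.
Market value of equity E = 114.58 × 0.71m = 81.3518m.
Total capital V = 81.3518 + 19.5 + 9.1 + 4.5 = 114.4518.
Equity: weight = 81.3518/114.4518 = 0.7108; cost = 20.1375%.
Preferred: weight = 19.5/114.4518 = 0.1704; cost = 8.8516%.
Revolver drawn: weight = 9.1/114.4518 = 0.0795; after-tax cost = 3.1% × (1 − 28%) = 2.2320%.
Convertible notes (debt portion): weight = 4.5/114.4518 = 0.0393; after-tax cost = 6.99% × (1 − 28%) = 5.0328%.
WACC = 0.7108 × 20.1375% + 0.1704 × 8.8516% + 0.0795 × 2.2320% + 0.0393 × 5.0328% = 16.1971%.

16.20%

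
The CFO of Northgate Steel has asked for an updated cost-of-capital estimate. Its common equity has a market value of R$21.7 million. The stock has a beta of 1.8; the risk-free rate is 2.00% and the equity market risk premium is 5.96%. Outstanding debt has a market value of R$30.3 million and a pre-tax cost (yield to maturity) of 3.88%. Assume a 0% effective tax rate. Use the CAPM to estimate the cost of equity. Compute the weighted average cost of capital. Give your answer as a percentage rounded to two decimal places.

Cost of equity via CAPM: Re = 2.0% + 1.8 × 5.96% = 12.7280%.
Total capital V = 21.7 + 30.3 = 52.
Equity: weight = 21.7/52 = 0.4173; cost = 12.728%.
Debt: weight = 30.3/52 = 0.5827; after-tax cost = 3.88% × (1 − 0%) = 3.8800%.
WACC = 0.4173 × 12.7280% + 0.5827 × 3.8800% = 7.5723%.

7.57%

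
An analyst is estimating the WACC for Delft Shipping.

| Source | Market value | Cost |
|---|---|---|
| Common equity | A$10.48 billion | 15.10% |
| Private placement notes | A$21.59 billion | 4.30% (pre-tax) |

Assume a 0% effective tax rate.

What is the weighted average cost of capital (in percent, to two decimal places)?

Total capital V = 10.48 + 21.59 = 32.07.
Equity: weight = 10.48/32.07 = 0.3268; cost = 15.1%.
Private placement notes: weight = 21.59/32.07 = 0.6732; after-tax cost = 4.3% × (1 − 0%) = 4.3000%.
WACC = 0.3268 × 15.1000% + 0.6732 × 4.3000% = 7.8293%.

7.83%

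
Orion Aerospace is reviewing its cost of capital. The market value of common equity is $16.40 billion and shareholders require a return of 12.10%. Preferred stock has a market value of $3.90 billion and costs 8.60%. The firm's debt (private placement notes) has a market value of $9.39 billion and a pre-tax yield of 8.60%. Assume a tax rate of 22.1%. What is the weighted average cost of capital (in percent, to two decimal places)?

Total capital V = 16.4 + 3.9 + 9.39 = 29.69.
Equity: weight = 16.4/29.69 = 0.5524; cost = 12.1%.
Preferred: weight = 3.9/29.69 = 0.1314; cost = 8.6%.
Private placement notes: weight = 9.39/29.69 = 0.3163; after-tax cost = 8.6% × (1 − 22.1%) = 6.6994%.
WACC = 0.5524 × 12.1000% + 0.1314 × 8.6000% + 0.3163 × 6.6994% = 9.9322%.

9.93%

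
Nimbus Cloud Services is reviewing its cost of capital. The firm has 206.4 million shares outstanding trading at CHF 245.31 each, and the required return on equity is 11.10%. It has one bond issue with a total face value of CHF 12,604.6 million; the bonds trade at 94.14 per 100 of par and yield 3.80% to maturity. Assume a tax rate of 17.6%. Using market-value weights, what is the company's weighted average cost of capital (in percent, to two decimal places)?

Market value of equity E = 245.31 × 206.4m = 50631.984m. Market value of debt D = 12604.6m × 94.14/100 = 11865.97044m.
Total capital V = 50631.984 + 11865.97044 = 62497.95444.
Equity: weight = 50631.984/62497.95444 = 0.8101; cost = 11.1%.
Bonds outstanding: weight = 11865.97044/62497.95444 = 0.1899; after-tax cost = 3.8% × (1 − 17.6%) = 3.1312%.
WACC = 0.8101 × 11.1000% + 0.1899 × 3.1312% = 9.5870%.

9.59%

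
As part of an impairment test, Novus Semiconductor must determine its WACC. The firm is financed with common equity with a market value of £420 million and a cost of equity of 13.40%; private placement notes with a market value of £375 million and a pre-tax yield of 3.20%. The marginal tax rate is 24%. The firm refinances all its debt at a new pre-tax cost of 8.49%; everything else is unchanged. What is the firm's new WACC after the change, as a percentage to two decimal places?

After the change:
Total capital V = 420 + 375 = 795.
Equity: weight = 420/795 = 0.5283; cost = 13.4%.
Private placement notes: weight = 375/795 = 0.4717; after-tax cost = 8.49% × (1 − 24%) = 6.4524%.
WACC = 0.5283 × 13.4000% + 0.4717 × 6.4524% = 10.1228%.

10.12%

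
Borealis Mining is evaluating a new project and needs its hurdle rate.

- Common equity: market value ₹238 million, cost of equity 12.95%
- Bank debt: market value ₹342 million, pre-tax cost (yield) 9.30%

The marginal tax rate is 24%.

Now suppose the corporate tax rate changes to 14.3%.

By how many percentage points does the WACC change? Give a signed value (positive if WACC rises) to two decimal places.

+0.53 pp

Current WACC:
Total capital V = 238 + 342 = 580.
Equity: weight = 238/580 = 0.4103; cost = 12.95%.
Bank debt: weight = 342/580 = 0.5897; after-tax cost = 9.3% × (1 − 24%) = 7.0680%.
WACC = 0.4103 × 12.9500% + 0.5897 × 7.0680% = 9.4816%.
After the change:
Total capital V = 238 + 342 = 580.
Equity: weight = 238/580 = 0.4103; cost = 12.95%.
Bank debt: weight = 342/580 = 0.5897; after-tax cost = 9.3% × (1 − 14.3%) = 7.9701%.
WACC = 0.4103 × 12.9500% + 0.5897 × 7.9701% = 10.0136%.
Change in WACC = 10.0136% − 9.4816% = 0.5319 pp.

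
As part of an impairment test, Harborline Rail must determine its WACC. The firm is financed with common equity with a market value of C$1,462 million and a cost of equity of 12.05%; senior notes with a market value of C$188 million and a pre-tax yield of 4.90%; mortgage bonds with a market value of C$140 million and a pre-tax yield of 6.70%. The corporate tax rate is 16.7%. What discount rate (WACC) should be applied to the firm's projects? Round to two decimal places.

Total capital V = 1462 + 188 + 140 = 1790.
Equity: weight = 1462/1790 = 0.8168; cost = 12.05%.
Senior notes: weight = 188/1790 = 0.1050; after-tax cost = 4.9% × (1 − 16.7%) = 4.0817%.
Mortgage bonds: weight = 140/1790 = 0.0782; after-tax cost = 6.7% × (1 − 16.7%) = 5.5811%.
WACC = 0.8168 × 12.0500% + 0.1050 × 4.0817% + 0.0782 × 5.5811% = 10.7072%.

10.71%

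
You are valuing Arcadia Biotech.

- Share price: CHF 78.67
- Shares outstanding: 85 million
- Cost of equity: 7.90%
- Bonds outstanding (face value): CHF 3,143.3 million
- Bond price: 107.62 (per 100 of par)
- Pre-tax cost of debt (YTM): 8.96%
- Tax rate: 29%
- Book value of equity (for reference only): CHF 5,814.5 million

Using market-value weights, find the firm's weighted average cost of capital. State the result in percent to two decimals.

Market value of equity E = 78.67 × 85m = 6686.95m. Market value of debt D = 3143.3m × 107.62/100 = 3382.81946m.
Total capital V = 6686.95 + 3382.81946 = 10069.76946.
Equity: weight = 6686.95/10069.76946 = 0.6641; cost = 7.9%.
Bonds outstanding: weight = 3382.81946/10069.76946 = 0.3359; after-tax cost = 8.96% × (1 − 29%) = 6.3616%.
WACC = 0.6641 × 7.9000% + 0.3359 × 6.3616% = 7.3832%.

7.38%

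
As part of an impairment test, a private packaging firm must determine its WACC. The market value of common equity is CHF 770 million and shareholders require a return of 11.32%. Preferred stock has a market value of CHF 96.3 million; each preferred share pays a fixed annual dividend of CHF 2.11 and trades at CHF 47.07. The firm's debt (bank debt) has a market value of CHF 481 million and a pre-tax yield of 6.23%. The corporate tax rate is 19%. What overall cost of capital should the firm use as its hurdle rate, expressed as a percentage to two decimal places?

8.59%

Cost of preferred: Rp = 2.11 / 47.07 = 4.4827%.
Total capital V = 770 + 96.3 + 481 = 1347.3.
Equity: weight = 770/1347.3 = 0.5715; cost = 11.32%.
Preferred: weight = 96.3/1347.3 = 0.0715; cost = 4.4827%.
Bank debt: weight = 481/1347.3 = 0.3570; after-tax cost = 6.23% × (1 − 19%) = 5.0463%.
WACC = 0.5715 × 11.3200% + 0.0715 × 4.4827% + 0.3570 × 5.0463% = 8.5915%.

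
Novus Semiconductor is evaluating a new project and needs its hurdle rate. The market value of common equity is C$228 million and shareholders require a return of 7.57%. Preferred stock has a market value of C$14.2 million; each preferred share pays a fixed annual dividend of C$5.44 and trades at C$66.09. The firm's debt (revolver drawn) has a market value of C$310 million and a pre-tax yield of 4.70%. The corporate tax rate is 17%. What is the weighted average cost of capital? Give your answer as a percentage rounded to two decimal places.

Cost of preferred: Rp = 5.44 / 66.09 = 8.2312%.
Total capital V = 228 + 14.2 + 310 = 552.2.
Equity: weight = 228/552.2 = 0.4129; cost = 7.57%.
Preferred: weight = 14.2/552.2 = 0.0257; cost = 8.2312%.
Revolver drawn: weight = 310/552.2 = 0.5614; after-tax cost = 4.7% × (1 − 17%) = 3.9010%.
WACC = 0.4129 × 7.5700% + 0.0257 × 8.2312% + 0.5614 × 3.9010% = 5.5273%.

5.53%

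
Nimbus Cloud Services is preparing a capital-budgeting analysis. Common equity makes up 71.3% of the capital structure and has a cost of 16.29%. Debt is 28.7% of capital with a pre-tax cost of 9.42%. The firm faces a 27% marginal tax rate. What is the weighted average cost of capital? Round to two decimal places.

13.59%

After-tax cost of debt = 9.42% × (1 − 27%) = 6.8766%.
WACC = 0.713 × 16.2900% + 0.287 × 6.8766% = 13.5884%.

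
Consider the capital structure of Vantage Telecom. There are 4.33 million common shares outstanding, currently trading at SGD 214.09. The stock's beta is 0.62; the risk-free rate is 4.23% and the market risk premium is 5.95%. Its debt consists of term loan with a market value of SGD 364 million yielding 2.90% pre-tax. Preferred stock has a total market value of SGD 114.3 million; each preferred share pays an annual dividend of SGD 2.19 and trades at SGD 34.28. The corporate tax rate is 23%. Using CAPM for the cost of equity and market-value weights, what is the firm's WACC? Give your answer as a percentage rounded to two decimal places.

6.32%

Cost of equity via CAPM: Re = 4.23% + 0.62 × 5.95% = 7.9190%.
Cost of preferred: Rp = 2.19 / 34.28 = 6.3886%.
Market value of equity E = 214.09 × 4.33m = 927.0097m.
Total capital V = 927.0097 + 114.3 + 364 = 1405.3097.
Equity: weight = 927.0097/1405.3097 = 0.6596; cost = 7.919%.
Preferred: weight = 114.3/1405.3097 = 0.0813; cost = 6.3886%.
Term loan: weight = 364/1405.3097 = 0.2590; after-tax cost = 2.9% × (1 − 23%) = 2.2330%.
WACC = 0.6596 × 7.9190% + 0.0813 × 6.3886% + 0.2590 × 2.2330% = 6.3218%.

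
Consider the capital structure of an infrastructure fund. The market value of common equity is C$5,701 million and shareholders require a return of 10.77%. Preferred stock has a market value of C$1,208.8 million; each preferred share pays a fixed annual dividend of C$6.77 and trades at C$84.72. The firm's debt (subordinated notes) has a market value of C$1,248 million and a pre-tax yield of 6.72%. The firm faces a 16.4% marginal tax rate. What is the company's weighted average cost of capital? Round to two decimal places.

9.57%

Cost of preferred: Rp = 6.77 / 84.72 = 7.9910%.
Total capital V = 5701 + 1208.8 + 1248 = 8157.8.
Equity: weight = 5701/8157.8 = 0.6988; cost = 10.77%.
Preferred: weight = 1208.8/8157.8 = 0.1482; cost = 7.991%.
Subordinated notes: weight = 1248/8157.8 = 0.1530; after-tax cost = 6.72% × (1 − 16.4%) = 5.6179%.
WACC = 0.6988 × 10.7700% + 0.1482 × 7.9910% + 0.1530 × 5.6179% = 9.5700%.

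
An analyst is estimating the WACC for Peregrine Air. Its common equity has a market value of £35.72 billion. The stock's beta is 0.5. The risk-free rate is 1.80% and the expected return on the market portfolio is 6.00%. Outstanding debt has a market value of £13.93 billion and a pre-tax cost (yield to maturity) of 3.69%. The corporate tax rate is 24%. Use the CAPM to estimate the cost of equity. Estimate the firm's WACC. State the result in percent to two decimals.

Market risk premium = 6.0% − 1.8% = 4.2%.
Cost of equity via CAPM: Re = 1.8% + 0.5 × 4.2% = 3.9000%.
Total capital V = 35.72 + 13.93 = 49.65.
Equity: weight = 35.72/49.65 = 0.7194; cost = 3.9%.
Debt: weight = 13.93/49.65 = 0.2806; after-tax cost = 3.69% × (1 − 24%) = 2.8044%.
WACC = 0.7194 × 3.9000% + 0.2806 × 2.8044% = 3.5926%.

3.59%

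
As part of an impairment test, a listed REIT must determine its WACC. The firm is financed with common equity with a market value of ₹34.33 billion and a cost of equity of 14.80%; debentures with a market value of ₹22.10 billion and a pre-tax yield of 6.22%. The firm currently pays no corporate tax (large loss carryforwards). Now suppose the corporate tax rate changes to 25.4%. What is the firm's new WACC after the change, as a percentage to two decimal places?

After the change:
Total capital V = 34.33 + 22.1 = 56.43.
Equity: weight = 34.33/56.43 = 0.6084; cost = 14.8%.
Debentures: weight = 22.1/56.43 = 0.3916; after-tax cost = 6.22% × (1 − 25.4%) = 4.6401%.
WACC = 0.6084 × 14.8000% + 0.3916 × 4.6401% = 10.8210%.

10.82%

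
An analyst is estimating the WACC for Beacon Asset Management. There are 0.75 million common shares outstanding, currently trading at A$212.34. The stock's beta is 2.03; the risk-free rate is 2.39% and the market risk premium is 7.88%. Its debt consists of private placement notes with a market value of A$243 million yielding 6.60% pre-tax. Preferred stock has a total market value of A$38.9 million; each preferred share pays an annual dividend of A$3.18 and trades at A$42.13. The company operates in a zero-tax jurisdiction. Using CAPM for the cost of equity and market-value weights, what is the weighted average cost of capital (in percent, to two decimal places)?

10.94%

Cost of equity via CAPM: Re = 2.39% + 2.03 × 7.88% = 18.3864%.
Cost of preferred: Rp = 3.18 / 42.13 = 7.5481%.
Market value of equity E = 212.34 × 0.75m = 159.255m.
Total capital V = 159.255 + 38.9 + 243 = 441.155.
Equity: weight = 159.255/441.155 = 0.3610; cost = 18.3864%.
Preferred: weight = 38.9/441.155 = 0.0882; cost = 7.5481%.
Private placement notes: weight = 243/441.155 = 0.5508; after-tax cost = 6.6% × (1 − 0%) = 6.6000%.
WACC = 0.3610 × 18.3864% + 0.0882 × 7.5481% + 0.5508 × 6.6000% = 10.9384%.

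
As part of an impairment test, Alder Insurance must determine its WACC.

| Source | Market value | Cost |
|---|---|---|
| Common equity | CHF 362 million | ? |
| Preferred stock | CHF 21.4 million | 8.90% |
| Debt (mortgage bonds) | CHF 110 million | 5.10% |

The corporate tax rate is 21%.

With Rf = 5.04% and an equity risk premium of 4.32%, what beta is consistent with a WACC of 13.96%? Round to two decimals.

Total capital V = 362 + 21.4 + 110 = 493.4.
Equity weight = 362/493.4 = 0.7337.
Preferred weight = 21.4/493.4 = 0.0434.
Mortgage bonds weight = 110/493.4 = 0.2229.
Debt contribution = 0.2229 × 5.1% × (1 − 21%) = 0.8982%.
Preferred contribution = 0.0434 × 8.9% = 0.3860%.
Required equity contribution = 13.96% − 1.2843% = 12.6757%  ⇒  Re = 17.2768%.
CAPM: 17.2768% = 5.04% + β × 4.32%  ⇒  β = 2.8326.

2.83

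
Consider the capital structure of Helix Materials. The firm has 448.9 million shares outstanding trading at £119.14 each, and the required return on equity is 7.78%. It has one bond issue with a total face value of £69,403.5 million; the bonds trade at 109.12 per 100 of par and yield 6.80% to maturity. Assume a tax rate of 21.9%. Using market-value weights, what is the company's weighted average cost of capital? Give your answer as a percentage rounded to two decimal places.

6.33%

Market value of equity E = 119.14 × 448.9m = 53481.946m. Market value of debt D = 69403.5m × 109.12/100 = 75733.0992m.
Total capital V = 53481.946 + 75733.0992 = 129215.0452.
Equity: weight = 53481.946/129215.0452 = 0.4139; cost = 7.78%.
Bonds outstanding: weight = 75733.0992/129215.0452 = 0.5861; after-tax cost = 6.8% × (1 − 21.9%) = 5.3108%.
WACC = 0.4139 × 7.7800% + 0.5861 × 5.3108% = 6.3328%.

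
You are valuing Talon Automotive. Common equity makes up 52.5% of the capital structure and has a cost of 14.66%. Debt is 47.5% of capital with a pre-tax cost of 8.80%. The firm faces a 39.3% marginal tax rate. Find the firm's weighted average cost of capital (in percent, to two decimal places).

After-tax cost of debt = 8.8% × (1 − 39.3%) = 5.3416%.
WACC = 0.525 × 14.6600% + 0.475 × 5.3416% = 10.2338%.

10.23%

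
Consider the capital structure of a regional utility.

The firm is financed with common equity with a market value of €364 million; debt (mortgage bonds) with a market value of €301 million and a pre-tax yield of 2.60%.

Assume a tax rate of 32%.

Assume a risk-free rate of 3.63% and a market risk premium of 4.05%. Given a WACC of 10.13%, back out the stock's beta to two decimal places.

Total capital V = 364 + 301 = 665.
Equity weight = 364/665 = 0.5474.
Mortgage bonds weight = 301/665 = 0.4526.
Debt contribution = 0.4526 × 2.6% × (1 − 32%) = 0.8003%.
Required equity contribution = 10.13% − 0.8003% = 9.3297%  ⇒  Re = 17.0447%.
CAPM: 17.0447% = 3.63% + β × 4.05%  ⇒  β = 3.3123.

3.31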